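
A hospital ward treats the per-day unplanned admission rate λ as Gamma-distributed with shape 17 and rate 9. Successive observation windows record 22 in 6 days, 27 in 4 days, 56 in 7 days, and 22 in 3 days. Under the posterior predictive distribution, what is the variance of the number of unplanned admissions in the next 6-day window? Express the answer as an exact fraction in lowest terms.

30240/841

Total count: 22 + 27 + 56 + 22 = 127.
Total exposure: 6 + 4 + 7 + 3 = 20 days.
The Gamma prior is conjugate for the Poisson rate, so λ | data ~ Gamma(17+127, 9+20) = Gamma(144, 29).
The posterior predictive for a window of length T is Negative Binomial with variance T·α'·(β'+T)/β'² = 6·144·35/841 = 30240/841.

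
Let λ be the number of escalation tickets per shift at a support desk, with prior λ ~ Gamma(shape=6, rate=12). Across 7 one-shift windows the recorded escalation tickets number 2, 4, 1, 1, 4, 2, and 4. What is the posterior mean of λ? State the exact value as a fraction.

Total count: 2 + 4 + 1 + 1 + 4 + 2 + 4 = 18.
Total exposure: 7 shifts.
Gamma(α, β) with Poisson data over total exposure Σt gives posterior Gamma(α+Σx, β+Σt) = Gamma(24, 19).
Posterior mean = α'/β' = 24/19.

24/19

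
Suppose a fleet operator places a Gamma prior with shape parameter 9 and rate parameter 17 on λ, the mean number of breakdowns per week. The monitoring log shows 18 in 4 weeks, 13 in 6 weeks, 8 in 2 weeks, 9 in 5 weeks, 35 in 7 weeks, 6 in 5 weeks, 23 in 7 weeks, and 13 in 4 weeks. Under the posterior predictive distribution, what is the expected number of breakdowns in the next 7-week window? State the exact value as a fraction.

938/57

Total count: 18 + 13 + 8 + 9 + 35 + 6 + 23 + 13 = 125.
Total exposure: 4 + 6 + 2 + 5 + 7 + 5 + 7 + 4 = 40 weeks.
The Gamma prior is conjugate for the Poisson rate, so λ | data ~ Gamma(9+125, 17+40) = Gamma(134, 57).
Predictive mean over a 7-week window = T·E[λ|data] = 7·134/57 = 938/57.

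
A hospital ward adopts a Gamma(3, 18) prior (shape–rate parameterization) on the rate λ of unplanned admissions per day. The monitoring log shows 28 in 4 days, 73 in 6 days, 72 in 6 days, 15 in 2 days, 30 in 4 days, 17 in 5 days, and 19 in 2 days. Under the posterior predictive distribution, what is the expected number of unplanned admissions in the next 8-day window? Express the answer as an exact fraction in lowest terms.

Total count: 28 + 73 + 72 + 15 + 30 + 17 + 19 = 254.
Total exposure: 4 + 6 + 6 + 2 + 4 + 5 + 2 = 29 days.
Conjugate update: add total count to the shape and total exposure to the rate, giving Gamma(257, 47).
Predictive mean over an 8-day window = T·E[λ|data] = 8·257/47 = 2056/47.

2056/47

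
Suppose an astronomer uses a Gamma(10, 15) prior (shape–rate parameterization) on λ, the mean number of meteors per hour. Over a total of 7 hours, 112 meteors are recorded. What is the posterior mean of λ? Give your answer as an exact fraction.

Total count 112 over total exposure 7 hours.
Gamma(α, β) with Poisson data over total exposure Σt gives posterior Gamma(α+Σx, β+Σt) = Gamma(122, 22).
Posterior mean = α'/β' = 122/22 = 61/11.

61/11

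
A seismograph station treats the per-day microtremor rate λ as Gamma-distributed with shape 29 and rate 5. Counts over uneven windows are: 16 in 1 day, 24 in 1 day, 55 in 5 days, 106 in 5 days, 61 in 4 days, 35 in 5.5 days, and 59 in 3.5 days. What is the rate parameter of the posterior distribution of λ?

Total count: 16 + 24 + 55 + 106 + 61 + 35 + 59 = 356.
Total exposure: 1 + 1 + 5 + 5 + 4 + 5.5 + 3.5 = 25 days.
The Gamma prior is conjugate for the Poisson rate, so λ | data ~ Gamma(29+356, 5+25) = Gamma(385, 30).

30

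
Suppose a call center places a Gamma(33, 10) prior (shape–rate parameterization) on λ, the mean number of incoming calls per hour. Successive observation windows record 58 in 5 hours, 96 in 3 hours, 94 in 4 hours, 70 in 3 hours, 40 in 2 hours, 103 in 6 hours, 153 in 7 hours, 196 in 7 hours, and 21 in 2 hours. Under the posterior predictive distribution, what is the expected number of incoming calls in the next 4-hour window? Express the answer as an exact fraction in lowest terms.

Total count: 58 + 96 + 94 + 70 + 40 + 103 + 153 + 196 + 21 = 831.
Total exposure: 5 + 3 + 4 + 3 + 2 + 6 + 7 + 7 + 2 = 39 hours.
The Gamma prior is conjugate for the Poisson rate, so λ | data ~ Gamma(33+831, 10+39) = Gamma(864, 49).
Predictive mean over a 4-hour window = T·E[λ|data] = 4·864/49 = 3456/49.

3456/49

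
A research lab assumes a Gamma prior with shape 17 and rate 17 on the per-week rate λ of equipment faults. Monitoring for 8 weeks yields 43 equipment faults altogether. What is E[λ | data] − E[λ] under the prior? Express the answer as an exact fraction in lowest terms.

Total count 43 over total exposure 8 weeks.
Conjugate update: add total count to the shape and total exposure to the rate, giving Gamma(60, 25).
Posterior mean = 60/25 = 12/5; prior mean = 17/17 = 1. Difference = 12/5 − 1 = 7/5.

7/5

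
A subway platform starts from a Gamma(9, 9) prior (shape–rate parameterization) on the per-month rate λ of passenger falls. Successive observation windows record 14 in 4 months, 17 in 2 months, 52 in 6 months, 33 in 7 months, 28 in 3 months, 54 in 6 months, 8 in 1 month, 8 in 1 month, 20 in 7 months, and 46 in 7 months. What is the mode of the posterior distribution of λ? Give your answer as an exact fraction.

Total count: 14 + 17 + 52 + 33 + 28 + 54 + 8 + 8 + 20 + 46 = 280.
Total exposure: 4 + 2 + 6 + 7 + 3 + 6 + 1 + 1 + 7 + 7 = 44 months.
The Gamma prior is conjugate for the Poisson rate, so λ | data ~ Gamma(9+280, 9+44) = Gamma(289, 53).
Posterior mode = (α'−1)/β' = 288/53.

288/53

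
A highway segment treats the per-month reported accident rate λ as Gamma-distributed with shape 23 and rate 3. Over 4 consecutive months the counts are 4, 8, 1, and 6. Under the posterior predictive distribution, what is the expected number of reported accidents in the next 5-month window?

Total count: 4 + 8 + 1 + 6 = 19.
Total exposure: 4 months.
Gamma(α, β) with Poisson data over total exposure Σt gives posterior Gamma(α+Σx, β+Σt) = Gamma(42, 7).
Predictive mean over a 5-month window = T·E[λ|data] = 5·42/7 = 30.

30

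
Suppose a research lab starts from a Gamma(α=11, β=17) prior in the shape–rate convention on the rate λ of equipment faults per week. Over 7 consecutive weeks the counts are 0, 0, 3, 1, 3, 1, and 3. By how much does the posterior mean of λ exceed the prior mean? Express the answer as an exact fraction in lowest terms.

Total count: 0 + 0 + 3 + 1 + 3 + 1 + 3 = 11.
Total exposure: 7 weeks.
The Gamma prior is conjugate for the Poisson rate, so λ | data ~ Gamma(11+11, 17+7) = Gamma(22, 24).
Posterior mean = 22/24 = 11/12; prior mean = 11/17 = 11/17. Difference = 11/12 − 11/17 = 55/204.

55/204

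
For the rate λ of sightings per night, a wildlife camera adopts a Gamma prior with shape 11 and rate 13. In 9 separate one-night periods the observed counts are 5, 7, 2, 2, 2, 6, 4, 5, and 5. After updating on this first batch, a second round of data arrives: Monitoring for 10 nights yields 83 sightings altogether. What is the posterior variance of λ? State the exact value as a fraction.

Total count: 5 + 7 + 2 + 2 + 2 + 6 + 4 + 5 + 5 = 38.
Total exposure: 9 nights.
After the first batch: Gamma(11 + 38, 13 + 9) = Gamma(49, 22).
Total count 83 over total exposure 10 nights.
After the second batch: Gamma(49 + 83, 22 + 10) = Gamma(132, 32).
Posterior variance = α'/β'² = 132/1024 = 33/256.

33/256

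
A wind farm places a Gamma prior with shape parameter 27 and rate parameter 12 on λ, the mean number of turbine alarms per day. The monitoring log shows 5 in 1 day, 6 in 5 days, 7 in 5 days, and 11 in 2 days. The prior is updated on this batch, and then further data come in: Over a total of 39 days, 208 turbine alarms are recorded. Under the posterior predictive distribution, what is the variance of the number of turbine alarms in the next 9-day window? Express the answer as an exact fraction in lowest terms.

Total count: 5 + 6 + 7 + 11 = 29.
Total exposure: 1 + 5 + 5 + 2 = 13 days.
After the first batch: Gamma(27 + 29, 12 + 13) = Gamma(56, 25).
Total count 208 over total exposure 39 days.
After the second batch: Gamma(56 + 208, 25 + 39) = Gamma(264, 64).
The posterior predictive for a window of length T is Negative Binomial with variance T·α'·(β'+T)/β'² = 9·264·73/4096 = 21681/512.

21681/512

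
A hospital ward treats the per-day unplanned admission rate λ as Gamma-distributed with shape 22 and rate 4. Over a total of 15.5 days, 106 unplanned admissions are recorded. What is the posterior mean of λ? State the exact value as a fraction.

Total count 106 over total exposure 15.5 days.
Conjugate update: add total count to the shape and total exposure to the rate, giving Gamma(128, 39/2).
Posterior mean = α'/β' = 128/(39/2) = 256/39.

256/39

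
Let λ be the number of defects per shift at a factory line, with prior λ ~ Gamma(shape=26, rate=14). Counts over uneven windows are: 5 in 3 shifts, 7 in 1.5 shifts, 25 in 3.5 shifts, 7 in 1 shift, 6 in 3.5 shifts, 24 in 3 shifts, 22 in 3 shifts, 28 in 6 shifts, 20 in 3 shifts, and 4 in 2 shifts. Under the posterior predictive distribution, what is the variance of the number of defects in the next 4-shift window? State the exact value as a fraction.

1520/87

Total count: 5 + 7 + 25 + 7 + 6 + 24 + 22 + 28 + 20 + 4 = 148.
Total exposure: 3 + 1.5 + 3.5 + 1 + 3.5 + 3 + 3 + 6 + 3 + 2 = 29.5 shifts.
Posterior: α' = 26 + 148 = 174, β' = 14 + 29.5 = 87/2.
The posterior predictive for a window of length T is Negative Binomial with variance T·α'·(β'+T)/β'² = 4·174·(95/2)/(7569/4) = 1520/87.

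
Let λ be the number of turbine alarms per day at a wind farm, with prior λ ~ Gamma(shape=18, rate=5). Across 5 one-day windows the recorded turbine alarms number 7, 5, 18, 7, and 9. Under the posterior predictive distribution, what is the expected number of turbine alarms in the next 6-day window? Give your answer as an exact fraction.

192/5

Total count: 7 + 5 + 18 + 7 + 9 = 46.
Total exposure: 5 days.
Conjugate update: add total count to the shape and total exposure to the rate, giving Gamma(64, 10).
Predictive mean over a 6-day window = T·E[λ|data] = 6·64/10 = 192/5.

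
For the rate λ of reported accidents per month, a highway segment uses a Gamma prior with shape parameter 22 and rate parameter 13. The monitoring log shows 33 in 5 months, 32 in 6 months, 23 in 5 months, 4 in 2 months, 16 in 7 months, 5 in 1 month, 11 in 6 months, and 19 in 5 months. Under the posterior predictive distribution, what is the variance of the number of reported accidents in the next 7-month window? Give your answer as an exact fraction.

Total count: 33 + 32 + 23 + 4 + 16 + 5 + 11 + 19 = 143.
Total exposure: 5 + 6 + 5 + 2 + 7 + 1 + 6 + 5 = 37 months.
Conjugate update: add total count to the shape and total exposure to the rate, giving Gamma(165, 50).
The posterior predictive for a window of length T is Negative Binomial with variance T·α'·(β'+T)/β'² = 7·165·57/2500 = 13167/500.

13167/500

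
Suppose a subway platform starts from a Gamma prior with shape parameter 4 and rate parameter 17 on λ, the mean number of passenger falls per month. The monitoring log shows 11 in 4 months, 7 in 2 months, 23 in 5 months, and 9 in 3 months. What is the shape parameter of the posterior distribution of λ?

Total count: 11 + 7 + 23 + 9 = 50.
Total exposure: 4 + 2 + 5 + 3 = 14 months.
The Gamma prior is conjugate for the Poisson rate, so λ | data ~ Gamma(4+50, 17+14) = Gamma(54, 31).

54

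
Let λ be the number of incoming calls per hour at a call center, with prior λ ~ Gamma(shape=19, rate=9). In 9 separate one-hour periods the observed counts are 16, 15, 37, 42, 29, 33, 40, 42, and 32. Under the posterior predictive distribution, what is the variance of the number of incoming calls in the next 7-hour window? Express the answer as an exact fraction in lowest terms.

Total count: 16 + 15 + 37 + 42 + 29 + 33 + 40 + 42 + 32 = 286.
Total exposure: 9 hours.
Posterior: α' = 19 + 286 = 305, β' = 9 + 9 = 18.
The posterior predictive for a window of length T is Negative Binomial with variance T·α'·(β'+T)/β'² = 7·305·25/324 = 53375/324.

53375/324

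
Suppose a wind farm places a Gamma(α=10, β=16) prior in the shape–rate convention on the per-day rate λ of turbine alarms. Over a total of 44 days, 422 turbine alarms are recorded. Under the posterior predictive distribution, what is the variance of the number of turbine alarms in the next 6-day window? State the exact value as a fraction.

Total count 422 over total exposure 44 days.
Gamma(α, β) with Poisson data over total exposure Σt gives posterior Gamma(α+Σx, β+Σt) = Gamma(432, 60).
The posterior predictive for a window of length T is Negative Binomial with variance T·α'·(β'+T)/β'² = 6·432·66/3600 = 1188/25.

1188/25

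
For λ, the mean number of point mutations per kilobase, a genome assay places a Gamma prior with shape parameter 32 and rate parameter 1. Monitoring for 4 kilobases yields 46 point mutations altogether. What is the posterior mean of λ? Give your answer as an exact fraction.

Total count 46 over total exposure 4 kilobases.
The Gamma prior is conjugate for the Poisson rate, so λ | data ~ Gamma(32+46, 1+4) = Gamma(78, 5).
Posterior mean = α'/β' = 78/5.

78/5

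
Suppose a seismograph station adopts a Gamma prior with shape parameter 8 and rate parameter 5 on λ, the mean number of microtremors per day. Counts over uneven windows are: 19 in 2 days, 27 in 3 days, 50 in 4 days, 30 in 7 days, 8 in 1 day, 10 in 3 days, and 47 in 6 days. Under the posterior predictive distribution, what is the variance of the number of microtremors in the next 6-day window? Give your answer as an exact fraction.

Total count: 19 + 27 + 50 + 30 + 8 + 10 + 47 = 191.
Total exposure: 2 + 3 + 4 + 7 + 1 + 3 + 6 = 26 days.
The Gamma prior is conjugate for the Poisson rate, so λ | data ~ Gamma(8+191, 5+26) = Gamma(199, 31).
The posterior predictive for a window of length T is Negative Binomial with variance T·α'·(β'+T)/β'² = 6·199·37/961 = 44178/961.

44178/961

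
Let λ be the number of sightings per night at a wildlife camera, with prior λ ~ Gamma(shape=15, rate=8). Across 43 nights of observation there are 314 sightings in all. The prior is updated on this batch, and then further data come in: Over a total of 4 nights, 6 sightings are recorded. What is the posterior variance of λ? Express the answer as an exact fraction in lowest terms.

Total count 314 over total exposure 43 nights.
After the first batch: Gamma(15 + 314, 8 + 43) = Gamma(329, 51).
Total count 6 over total exposure 4 nights.
After the second batch: Gamma(329 + 6, 51 + 4) = Gamma(335, 55).
Posterior variance = α'/β'² = 335/3025 = 67/605.

67/605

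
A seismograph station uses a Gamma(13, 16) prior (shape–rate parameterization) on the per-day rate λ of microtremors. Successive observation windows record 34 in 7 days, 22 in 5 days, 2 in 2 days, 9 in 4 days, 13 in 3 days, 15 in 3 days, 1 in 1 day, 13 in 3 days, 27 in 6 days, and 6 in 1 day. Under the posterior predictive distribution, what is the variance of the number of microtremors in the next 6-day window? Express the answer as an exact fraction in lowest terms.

Total count: 34 + 22 + 2 + 9 + 13 + 15 + 1 + 13 + 27 + 6 = 142.
Total exposure: 7 + 5 + 2 + 4 + 3 + 3 + 1 + 3 + 6 + 1 = 35 days.
By Gamma–Poisson conjugacy, the posterior is Gamma(α + Σx, β + Σt) = Gamma(13 + 142, 16 + 35) = Gamma(155, 51).
The posterior predictive for a window of length T is Negative Binomial with variance T·α'·(β'+T)/β'² = 6·155·57/2601 = 5890/289.

5890/289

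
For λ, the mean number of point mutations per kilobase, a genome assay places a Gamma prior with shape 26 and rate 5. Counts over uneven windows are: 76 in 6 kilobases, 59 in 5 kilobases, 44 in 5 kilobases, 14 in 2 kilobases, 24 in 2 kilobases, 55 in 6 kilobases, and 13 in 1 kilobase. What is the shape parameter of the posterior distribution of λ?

311

Total count: 76 + 59 + 44 + 14 + 24 + 55 + 13 = 285.
Total exposure: 6 + 5 + 5 + 2 + 2 + 6 + 1 = 27 kilobases.
Conjugate update: add total count to the shape and total exposure to the rate, giving Gamma(311, 32).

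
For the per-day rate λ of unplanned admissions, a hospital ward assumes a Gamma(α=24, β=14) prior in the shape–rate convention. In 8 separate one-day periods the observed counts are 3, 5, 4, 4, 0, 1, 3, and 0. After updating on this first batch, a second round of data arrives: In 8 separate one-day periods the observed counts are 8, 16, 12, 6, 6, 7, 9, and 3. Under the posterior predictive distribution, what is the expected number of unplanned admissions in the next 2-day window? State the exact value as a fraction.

Total count: 3 + 5 + 4 + 4 + 0 + 1 + 3 + 0 = 20.
Total exposure: 8 days.
After the first batch: Gamma(24 + 20, 14 + 8) = Gamma(44, 22).
Total count: 8 + 16 + 12 + 6 + 6 + 7 + 9 + 3 = 67.
Total exposure: 8 days.
After the second batch: Gamma(44 + 67, 22 + 8) = Gamma(111, 30).
Predictive mean over a 2-day window = T·E[λ|data] = 2·111/30 = 37/5.

37/5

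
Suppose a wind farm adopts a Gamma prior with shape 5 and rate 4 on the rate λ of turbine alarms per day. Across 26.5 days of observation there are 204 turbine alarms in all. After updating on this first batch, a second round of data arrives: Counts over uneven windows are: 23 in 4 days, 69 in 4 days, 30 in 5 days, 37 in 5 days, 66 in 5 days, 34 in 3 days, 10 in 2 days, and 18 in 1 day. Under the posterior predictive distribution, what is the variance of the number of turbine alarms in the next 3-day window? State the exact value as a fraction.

Total count 204 over total exposure 26.5 days.
After the first batch: Gamma(5 + 204, 4 + 26.5) = Gamma(209, 61/2).
Total count: 23 + 69 + 30 + 37 + 66 + 34 + 10 + 18 = 287.
Total exposure: 4 + 4 + 5 + 5 + 5 + 3 + 2 + 1 = 29 days.
After the second batch: Gamma(209 + 287, 61/2 + 29) = Gamma(496, 119/2).
The posterior predictive for a window of length T is Negative Binomial with variance T·α'·(β'+T)/β'² = 3·496·(125/2)/(14161/4) = 372000/14161.

372000/14161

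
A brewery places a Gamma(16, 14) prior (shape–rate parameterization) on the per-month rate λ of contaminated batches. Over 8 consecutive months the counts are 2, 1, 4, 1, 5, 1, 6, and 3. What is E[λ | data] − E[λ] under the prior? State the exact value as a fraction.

97/154

Total count: 2 + 1 + 4 + 1 + 5 + 1 + 6 + 3 = 23.
Total exposure: 8 months.
By Gamma–Poisson conjugacy, the posterior is Gamma(α + Σx, β + Σt) = Gamma(16 + 23, 14 + 8) = Gamma(39, 22).
Posterior mean = 39/22 = 39/22; prior mean = 16/14 = 8/7. Difference = 39/22 − 8/7 = 97/154.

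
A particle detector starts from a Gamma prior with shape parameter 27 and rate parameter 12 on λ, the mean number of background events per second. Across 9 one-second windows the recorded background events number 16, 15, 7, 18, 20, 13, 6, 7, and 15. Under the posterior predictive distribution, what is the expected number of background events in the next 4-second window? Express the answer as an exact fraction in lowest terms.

192/7

Total count: 16 + 15 + 7 + 18 + 20 + 13 + 6 + 7 + 15 = 117.
Total exposure: 9 seconds.
Posterior: α' = 27 + 117 = 144, β' = 12 + 9 = 21.
Predictive mean over a 4-second window = T·E[λ|data] = 4·144/21 = 192/7.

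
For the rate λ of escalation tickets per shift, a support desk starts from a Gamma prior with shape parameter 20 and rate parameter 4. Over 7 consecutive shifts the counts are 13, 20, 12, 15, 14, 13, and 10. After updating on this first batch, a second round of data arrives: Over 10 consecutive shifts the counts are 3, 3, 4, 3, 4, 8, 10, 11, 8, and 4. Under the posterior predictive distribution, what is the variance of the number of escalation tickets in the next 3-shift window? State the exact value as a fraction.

Total count: 13 + 20 + 12 + 15 + 14 + 13 + 10 = 97.
Total exposure: 7 shifts.
After the first batch: Gamma(20 + 97, 4 + 7) = Gamma(117, 11).
Total count: 3 + 3 + 4 + 3 + 4 + 8 + 10 + 11 + 8 + 4 = 58.
Total exposure: 10 shifts.
After the second batch: Gamma(117 + 58, 11 + 10) = Gamma(175, 21).
The posterior predictive for a window of length T is Negative Binomial with variance T·α'·(β'+T)/β'² = 3·175·24/441 = 200/7.

200/7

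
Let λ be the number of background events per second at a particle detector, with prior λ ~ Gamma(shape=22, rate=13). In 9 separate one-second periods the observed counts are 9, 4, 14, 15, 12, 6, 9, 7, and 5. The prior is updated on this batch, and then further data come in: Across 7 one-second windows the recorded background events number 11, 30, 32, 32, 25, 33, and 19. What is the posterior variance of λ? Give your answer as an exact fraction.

285/841

Total count: 9 + 4 + 14 + 15 + 12 + 6 + 9 + 7 + 5 = 81.
Total exposure: 9 seconds.
After the first batch: Gamma(22 + 81, 13 + 9) = Gamma(103, 22).
Total count: 11 + 30 + 32 + 32 + 25 + 33 + 19 = 182.
Total exposure: 7 seconds.
After the second batch: Gamma(103 + 182, 22 + 7) = Gamma(285, 29).
Posterior variance = α'/β'² = 285/841.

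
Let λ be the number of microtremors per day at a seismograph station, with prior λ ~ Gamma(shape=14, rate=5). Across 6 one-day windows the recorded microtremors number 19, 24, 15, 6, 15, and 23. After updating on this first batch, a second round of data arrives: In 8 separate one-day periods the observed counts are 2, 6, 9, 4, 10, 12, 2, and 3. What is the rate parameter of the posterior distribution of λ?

Total count: 19 + 24 + 15 + 6 + 15 + 23 = 102.
Total exposure: 6 days.
After the first batch: Gamma(14 + 102, 5 + 6) = Gamma(116, 11).
Total count: 2 + 6 + 9 + 4 + 10 + 12 + 2 + 3 = 48.
Total exposure: 8 days.
After the second batch: Gamma(116 + 48, 11 + 8) = Gamma(164, 19).

19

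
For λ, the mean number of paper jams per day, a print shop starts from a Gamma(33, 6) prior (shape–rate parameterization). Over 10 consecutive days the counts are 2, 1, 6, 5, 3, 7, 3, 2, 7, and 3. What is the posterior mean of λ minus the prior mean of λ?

-1

Total count: 2 + 1 + 6 + 5 + 3 + 7 + 3 + 2 + 7 + 3 = 39.
Total exposure: 10 days.
Conjugate update: add total count to the shape and total exposure to the rate, giving Gamma(72, 16).
Posterior mean = 72/16 = 9/2; prior mean = 33/6 = 11/2. Difference = 9/2 − 11/2 = -1.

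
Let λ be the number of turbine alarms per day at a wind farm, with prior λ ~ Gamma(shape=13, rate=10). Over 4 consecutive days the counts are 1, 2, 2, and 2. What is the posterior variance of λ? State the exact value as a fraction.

Total count: 1 + 2 + 2 + 2 = 7.
Total exposure: 4 days.
Posterior: α' = 13 + 7 = 20, β' = 10 + 4 = 14.
Posterior variance = α'/β'² = 20/196 = 5/49.

5/49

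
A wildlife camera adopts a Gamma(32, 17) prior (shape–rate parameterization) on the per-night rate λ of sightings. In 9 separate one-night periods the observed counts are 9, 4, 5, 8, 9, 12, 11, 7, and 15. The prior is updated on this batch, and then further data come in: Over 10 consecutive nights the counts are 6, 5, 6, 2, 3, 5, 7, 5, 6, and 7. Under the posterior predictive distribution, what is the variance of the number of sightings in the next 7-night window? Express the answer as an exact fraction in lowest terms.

Total count: 9 + 4 + 5 + 8 + 9 + 12 + 11 + 7 + 15 = 80.
Total exposure: 9 nights.
After the first batch: Gamma(32 + 80, 17 + 9) = Gamma(112, 26).
Total count: 6 + 5 + 6 + 2 + 3 + 5 + 7 + 5 + 6 + 7 = 52.
Total exposure: 10 nights.
After the second batch: Gamma(112 + 52, 26 + 10) = Gamma(164, 36).
The posterior predictive for a window of length T is Negative Binomial with variance T·α'·(β'+T)/β'² = 7·164·43/1296 = 12341/324.

12341/324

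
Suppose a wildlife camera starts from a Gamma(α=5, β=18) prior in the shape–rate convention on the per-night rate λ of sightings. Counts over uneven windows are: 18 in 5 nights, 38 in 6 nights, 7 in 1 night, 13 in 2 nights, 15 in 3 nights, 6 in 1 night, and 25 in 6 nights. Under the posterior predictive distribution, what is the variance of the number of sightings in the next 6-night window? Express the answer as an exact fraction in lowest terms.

Total count: 18 + 38 + 7 + 13 + 15 + 6 + 25 = 122.
Total exposure: 5 + 6 + 1 + 2 + 3 + 1 + 6 = 24 nights.
By Gamma–Poisson conjugacy, the posterior is Gamma(α + Σx, β + Σt) = Gamma(5 + 122, 18 + 24) = Gamma(127, 42).
The posterior predictive for a window of length T is Negative Binomial with variance T·α'·(β'+T)/β'² = 6·127·48/1764 = 1016/49.

1016/49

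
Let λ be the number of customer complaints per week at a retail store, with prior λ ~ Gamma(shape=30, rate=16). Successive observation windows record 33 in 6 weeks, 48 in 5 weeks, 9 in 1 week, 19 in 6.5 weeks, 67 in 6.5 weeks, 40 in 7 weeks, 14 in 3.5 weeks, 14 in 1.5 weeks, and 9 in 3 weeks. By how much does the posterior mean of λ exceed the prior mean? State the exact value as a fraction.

Total count: 33 + 48 + 9 + 19 + 67 + 40 + 14 + 14 + 9 = 253.
Total exposure: 6 + 5 + 1 + 6.5 + 6.5 + 7 + 3.5 + 1.5 + 3 = 40 weeks.
Conjugate update: add total count to the shape and total exposure to the rate, giving Gamma(283, 56).
Posterior mean = 283/56 = 283/56; prior mean = 30/16 = 15/8. Difference = 283/56 − 15/8 = 89/28.

89/28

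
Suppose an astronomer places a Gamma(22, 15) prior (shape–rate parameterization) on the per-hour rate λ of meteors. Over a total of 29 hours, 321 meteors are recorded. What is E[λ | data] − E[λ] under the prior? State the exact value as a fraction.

Total count 321 over total exposure 29 hours.
By Gamma–Poisson conjugacy, the posterior is Gamma(α + Σx, β + Σt) = Gamma(22 + 321, 15 + 29) = Gamma(343, 44).
Posterior mean = 343/44 = 343/44; prior mean = 22/15 = 22/15. Difference = 343/44 − 22/15 = 4177/660.

4177/660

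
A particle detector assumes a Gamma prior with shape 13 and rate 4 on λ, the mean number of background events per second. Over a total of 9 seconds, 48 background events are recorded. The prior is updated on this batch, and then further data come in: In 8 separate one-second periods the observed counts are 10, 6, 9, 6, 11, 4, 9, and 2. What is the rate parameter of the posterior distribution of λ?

21

Total count 48 over total exposure 9 seconds.
After the first batch: Gamma(13 + 48, 4 + 9) = Gamma(61, 13).
Total count: 10 + 6 + 9 + 6 + 11 + 4 + 9 + 2 = 57.
Total exposure: 8 seconds.
After the second batch: Gamma(61 + 57, 13 + 8) = Gamma(118, 21).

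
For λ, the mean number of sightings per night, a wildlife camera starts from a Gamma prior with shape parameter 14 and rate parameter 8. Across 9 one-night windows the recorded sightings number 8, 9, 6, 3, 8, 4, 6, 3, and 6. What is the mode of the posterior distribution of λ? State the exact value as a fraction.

Total count: 8 + 9 + 6 + 3 + 8 + 4 + 6 + 3 + 6 = 53.
Total exposure: 9 nights.
By Gamma–Poisson conjugacy, the posterior is Gamma(α + Σx, β + Σt) = Gamma(14 + 53, 8 + 9) = Gamma(67, 17).
Posterior mode = (α'−1)/β' = 66/17.

66/17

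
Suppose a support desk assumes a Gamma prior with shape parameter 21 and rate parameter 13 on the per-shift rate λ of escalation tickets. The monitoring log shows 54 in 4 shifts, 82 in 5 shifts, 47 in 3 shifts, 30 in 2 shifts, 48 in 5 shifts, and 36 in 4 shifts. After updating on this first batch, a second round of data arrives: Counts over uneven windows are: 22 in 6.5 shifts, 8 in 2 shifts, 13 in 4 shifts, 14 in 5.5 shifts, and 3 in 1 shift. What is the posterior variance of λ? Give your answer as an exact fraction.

Total count: 54 + 82 + 47 + 30 + 48 + 36 = 297.
Total exposure: 4 + 5 + 3 + 2 + 5 + 4 = 23 shifts.
After the first batch: Gamma(21 + 297, 13 + 23) = Gamma(318, 36).
Total count: 22 + 8 + 13 + 14 + 3 = 60.
Total exposure: 6.5 + 2 + 4 + 5.5 + 1 = 19 shifts.
After the second batch: Gamma(318 + 60, 36 + 19) = Gamma(378, 55).
Posterior variance = α'/β'² = 378/3025.

378/3025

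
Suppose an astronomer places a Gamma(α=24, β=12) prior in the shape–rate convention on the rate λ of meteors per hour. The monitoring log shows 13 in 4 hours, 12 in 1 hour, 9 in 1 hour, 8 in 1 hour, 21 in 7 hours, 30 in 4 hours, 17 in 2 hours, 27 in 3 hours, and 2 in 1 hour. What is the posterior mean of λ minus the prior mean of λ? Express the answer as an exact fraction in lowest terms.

91/36

Total count: 13 + 12 + 9 + 8 + 21 + 30 + 17 + 27 + 2 = 139.
Total exposure: 4 + 1 + 1 + 1 + 7 + 4 + 2 + 3 + 1 = 24 hours.
The Gamma prior is conjugate for the Poisson rate, so λ | data ~ Gamma(24+139, 12+24) = Gamma(163, 36).
Posterior mean = 163/36 = 163/36; prior mean = 24/12 = 2. Difference = 163/36 − 2 = 91/36.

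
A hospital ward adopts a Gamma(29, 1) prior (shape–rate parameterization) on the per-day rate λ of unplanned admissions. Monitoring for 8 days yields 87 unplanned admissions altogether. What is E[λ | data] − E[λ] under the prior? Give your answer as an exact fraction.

-145/9

Total count 87 over total exposure 8 days.
Gamma(α, β) with Poisson data over total exposure Σt gives posterior Gamma(α+Σx, β+Σt) = Gamma(116, 9).
Posterior mean = 116/9 = 116/9; prior mean = 29/1 = 29. Difference = 116/9 − 29 = -145/9.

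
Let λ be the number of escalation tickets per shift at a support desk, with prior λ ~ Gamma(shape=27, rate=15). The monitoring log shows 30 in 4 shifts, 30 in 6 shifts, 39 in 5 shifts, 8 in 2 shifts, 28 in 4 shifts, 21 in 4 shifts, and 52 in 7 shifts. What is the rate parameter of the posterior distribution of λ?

Total count: 30 + 30 + 39 + 8 + 28 + 21 + 52 = 208.
Total exposure: 4 + 6 + 5 + 2 + 4 + 4 + 7 = 32 shifts.
Conjugate update: add total count to the shape and total exposure to the rate, giving Gamma(235, 47).

47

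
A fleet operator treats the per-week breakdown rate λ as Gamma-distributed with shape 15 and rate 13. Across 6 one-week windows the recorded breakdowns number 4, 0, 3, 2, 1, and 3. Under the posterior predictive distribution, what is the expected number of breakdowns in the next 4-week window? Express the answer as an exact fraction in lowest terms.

112/19

Total count: 4 + 0 + 3 + 2 + 1 + 3 = 13.
Total exposure: 6 weeks.
By Gamma–Poisson conjugacy, the posterior is Gamma(α + Σx, β + Σt) = Gamma(15 + 13, 13 + 6) = Gamma(28, 19).
Predictive mean over a 4-week window = T·E[λ|data] = 4·28/19 = 112/19.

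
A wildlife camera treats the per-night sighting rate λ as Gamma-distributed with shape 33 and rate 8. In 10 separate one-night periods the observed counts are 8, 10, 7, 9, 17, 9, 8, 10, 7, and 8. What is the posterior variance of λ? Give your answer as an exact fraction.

7/18

Total count: 8 + 10 + 7 + 9 + 17 + 9 + 8 + 10 + 7 + 8 = 93.
Total exposure: 10 nights.
Conjugate update: add total count to the shape and total exposure to the rate, giving Gamma(126, 18).
Posterior variance = α'/β'² = 126/324 = 7/18.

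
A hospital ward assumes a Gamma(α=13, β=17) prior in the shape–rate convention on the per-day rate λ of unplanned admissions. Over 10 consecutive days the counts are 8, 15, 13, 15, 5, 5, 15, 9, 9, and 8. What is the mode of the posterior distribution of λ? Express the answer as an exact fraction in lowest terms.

Total count: 8 + 15 + 13 + 15 + 5 + 5 + 15 + 9 + 9 + 8 = 102.
Total exposure: 10 days.
Posterior: α' = 13 + 102 = 115, β' = 17 + 10 = 27.
Posterior mode = (α'−1)/β' = 114/27 = 38/9.

38/9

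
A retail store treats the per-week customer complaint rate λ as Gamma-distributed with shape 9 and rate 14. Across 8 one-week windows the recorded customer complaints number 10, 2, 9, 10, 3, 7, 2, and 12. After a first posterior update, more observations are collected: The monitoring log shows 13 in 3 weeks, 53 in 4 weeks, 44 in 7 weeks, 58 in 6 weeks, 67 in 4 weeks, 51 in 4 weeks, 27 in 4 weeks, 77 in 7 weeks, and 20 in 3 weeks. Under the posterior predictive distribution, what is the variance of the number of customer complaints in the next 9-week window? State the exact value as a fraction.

155709/2048

Total count: 10 + 2 + 9 + 10 + 3 + 7 + 2 + 12 = 55.
Total exposure: 8 weeks.
After the first batch: Gamma(9 + 55, 14 + 8) = Gamma(64, 22).
Total count: 13 + 53 + 44 + 58 + 67 + 51 + 27 + 77 + 20 = 410.
Total exposure: 3 + 4 + 7 + 6 + 4 + 4 + 4 + 7 + 3 = 42 weeks.
After the second batch: Gamma(64 + 410, 22 + 42) = Gamma(474, 64).
The posterior predictive for a window of length T is Negative Binomial with variance T·α'·(β'+T)/β'² = 9·474·73/4096 = 155709/2048.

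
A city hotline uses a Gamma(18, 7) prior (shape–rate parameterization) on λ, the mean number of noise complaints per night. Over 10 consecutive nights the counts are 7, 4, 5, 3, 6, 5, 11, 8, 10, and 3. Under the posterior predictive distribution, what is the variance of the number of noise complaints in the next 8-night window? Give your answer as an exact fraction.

Total count: 7 + 4 + 5 + 3 + 6 + 5 + 11 + 8 + 10 + 3 = 62.
Total exposure: 10 nights.
The Gamma prior is conjugate for the Poisson rate, so λ | data ~ Gamma(18+62, 7+10) = Gamma(80, 17).
The posterior predictive for a window of length T is Negative Binomial with variance T·α'·(β'+T)/β'² = 8·80·25/289 = 16000/289.

16000/289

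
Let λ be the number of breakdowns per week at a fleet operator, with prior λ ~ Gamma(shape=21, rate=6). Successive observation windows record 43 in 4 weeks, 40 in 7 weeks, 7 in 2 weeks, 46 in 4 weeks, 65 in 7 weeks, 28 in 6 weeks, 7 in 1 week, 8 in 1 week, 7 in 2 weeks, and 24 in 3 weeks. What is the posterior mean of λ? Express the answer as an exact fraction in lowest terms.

296/43

Total count: 43 + 40 + 7 + 46 + 65 + 28 + 7 + 8 + 7 + 24 = 275.
Total exposure: 4 + 7 + 2 + 4 + 7 + 6 + 1 + 1 + 2 + 3 = 37 weeks.
Gamma(α, β) with Poisson data over total exposure Σt gives posterior Gamma(α+Σx, β+Σt) = Gamma(296, 43).
Posterior mean = α'/β' = 296/43.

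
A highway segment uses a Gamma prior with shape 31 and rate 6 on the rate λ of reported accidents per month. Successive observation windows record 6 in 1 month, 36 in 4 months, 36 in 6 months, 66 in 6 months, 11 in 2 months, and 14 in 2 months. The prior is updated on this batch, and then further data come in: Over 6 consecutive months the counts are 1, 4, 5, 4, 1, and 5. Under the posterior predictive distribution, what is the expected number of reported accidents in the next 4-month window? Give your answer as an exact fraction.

80/3

Total count: 6 + 36 + 36 + 66 + 11 + 14 = 169.
Total exposure: 1 + 4 + 6 + 6 + 2 + 2 = 21 months.
After the first batch: Gamma(31 + 169, 6 + 21) = Gamma(200, 27).
Total count: 1 + 4 + 5 + 4 + 1 + 5 = 20.
Total exposure: 6 months.
After the second batch: Gamma(200 + 20, 27 + 6) = Gamma(220, 33).
Predictive mean over a 4-month window = T·E[λ|data] = 4·220/33 = 80/3.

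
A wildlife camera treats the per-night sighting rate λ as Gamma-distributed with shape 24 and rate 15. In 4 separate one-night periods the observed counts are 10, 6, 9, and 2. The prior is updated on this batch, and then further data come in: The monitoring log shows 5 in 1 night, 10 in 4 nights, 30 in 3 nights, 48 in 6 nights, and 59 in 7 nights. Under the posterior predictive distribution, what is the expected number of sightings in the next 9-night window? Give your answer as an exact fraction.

Total count: 10 + 6 + 9 + 2 = 27.
Total exposure: 4 nights.
After the first batch: Gamma(24 + 27, 15 + 4) = Gamma(51, 19).
Total count: 5 + 10 + 30 + 48 + 59 = 152.
Total exposure: 1 + 4 + 3 + 6 + 7 = 21 nights.
After the second batch: Gamma(51 + 152, 19 + 21) = Gamma(203, 40).
Predictive mean over a 9-night window = T·E[λ|data] = 9·203/40 = 1827/40.

1827/40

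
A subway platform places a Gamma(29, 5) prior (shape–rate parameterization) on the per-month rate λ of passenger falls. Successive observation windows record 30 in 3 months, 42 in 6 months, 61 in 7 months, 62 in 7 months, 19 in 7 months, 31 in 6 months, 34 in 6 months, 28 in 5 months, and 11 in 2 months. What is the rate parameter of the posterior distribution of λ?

Total count: 30 + 42 + 61 + 62 + 19 + 31 + 34 + 28 + 11 = 318.
Total exposure: 3 + 6 + 7 + 7 + 7 + 6 + 6 + 5 + 2 = 49 months.
Posterior: α' = 29 + 318 = 347, β' = 5 + 49 = 54.

54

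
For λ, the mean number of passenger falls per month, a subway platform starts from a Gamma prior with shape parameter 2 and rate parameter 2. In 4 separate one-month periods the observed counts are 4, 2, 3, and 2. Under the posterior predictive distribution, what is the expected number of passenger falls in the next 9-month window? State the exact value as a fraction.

39/2

Total count: 4 + 2 + 3 + 2 = 11.
Total exposure: 4 months.
Gamma(α, β) with Poisson data over total exposure Σt gives posterior Gamma(α+Σx, β+Σt) = Gamma(13, 6).
Predictive mean over a 9-month window = T·E[λ|data] = 9·13/6 = 39/2.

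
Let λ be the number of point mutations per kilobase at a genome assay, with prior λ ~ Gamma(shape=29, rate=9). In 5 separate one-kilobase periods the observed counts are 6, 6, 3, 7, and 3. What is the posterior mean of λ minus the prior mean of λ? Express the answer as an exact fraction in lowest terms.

Total count: 6 + 6 + 3 + 7 + 3 = 25.
Total exposure: 5 kilobases.
Posterior: α' = 29 + 25 = 54, β' = 9 + 5 = 14.
Posterior mean = 54/14 = 27/7; prior mean = 29/9 = 29/9. Difference = 27/7 − 29/9 = 40/63.

40/63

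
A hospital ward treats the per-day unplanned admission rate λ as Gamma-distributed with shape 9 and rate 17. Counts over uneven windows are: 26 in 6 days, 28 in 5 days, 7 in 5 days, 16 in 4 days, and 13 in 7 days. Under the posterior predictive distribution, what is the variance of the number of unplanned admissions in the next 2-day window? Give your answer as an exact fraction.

207/44

Total count: 26 + 28 + 7 + 16 + 13 = 90.
Total exposure: 6 + 5 + 5 + 4 + 7 = 27 days.
Posterior: α' = 9 + 90 = 99, β' = 17 + 27 = 44.
The posterior predictive for a window of length T is Negative Binomial with variance T·α'·(β'+T)/β'² = 2·99·46/1936 = 207/44.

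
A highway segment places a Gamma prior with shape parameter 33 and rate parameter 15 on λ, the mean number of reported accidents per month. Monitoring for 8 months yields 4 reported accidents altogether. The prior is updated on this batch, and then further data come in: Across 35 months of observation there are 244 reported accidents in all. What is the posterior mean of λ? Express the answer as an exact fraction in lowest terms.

Total count 4 over total exposure 8 months.
After the first batch: Gamma(33 + 4, 15 + 8) = Gamma(37, 23).
Total count 244 over total exposure 35 months.
After the second batch: Gamma(37 + 244, 23 + 35) = Gamma(281, 58).
Posterior mean = α'/β' = 281/58.

281/58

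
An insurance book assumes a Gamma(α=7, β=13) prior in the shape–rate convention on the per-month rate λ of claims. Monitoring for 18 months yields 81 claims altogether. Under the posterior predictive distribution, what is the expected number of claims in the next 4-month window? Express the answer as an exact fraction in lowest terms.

Total count 81 over total exposure 18 months.
Gamma(α, β) with Poisson data over total exposure Σt gives posterior Gamma(α+Σx, β+Σt) = Gamma(88, 31).
Predictive mean over a 4-month window = T·E[λ|data] = 4·88/31 = 352/31.

352/31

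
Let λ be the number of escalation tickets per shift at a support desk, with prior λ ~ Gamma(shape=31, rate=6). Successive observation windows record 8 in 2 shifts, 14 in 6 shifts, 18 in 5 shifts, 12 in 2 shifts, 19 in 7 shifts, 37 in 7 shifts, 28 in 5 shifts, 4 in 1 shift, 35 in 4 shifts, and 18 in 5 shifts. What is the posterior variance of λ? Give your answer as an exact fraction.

56/625

Total count: 8 + 14 + 18 + 12 + 19 + 37 + 28 + 4 + 35 + 18 = 193.
Total exposure: 2 + 6 + 5 + 2 + 7 + 7 + 5 + 1 + 4 + 5 = 44 shifts.
Posterior: α' = 31 + 193 = 224, β' = 6 + 44 = 50.
Posterior variance = α'/β'² = 224/2500 = 56/625.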